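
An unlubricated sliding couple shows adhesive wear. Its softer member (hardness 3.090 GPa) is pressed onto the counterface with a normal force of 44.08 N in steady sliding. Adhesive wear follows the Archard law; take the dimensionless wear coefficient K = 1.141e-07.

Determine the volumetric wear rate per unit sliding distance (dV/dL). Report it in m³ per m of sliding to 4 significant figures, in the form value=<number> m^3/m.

value=1.628e-15 m^3/m

Intermediate values are displayed rounded — each operation keeps full precision — a lone final rounding to four significant figures.
Hardness H = 3.090 GPa = 3.090e+09 Pa.
As SI base values: W = 44.08 N, H = 3.090e+09 Pa, K = 1.141e-07.
Volumetric rate dV/dL = K·W/H, per unit distance: 1.141e-07 · 44.08 / 3.090e+09 = 1.628e-15 m³/m.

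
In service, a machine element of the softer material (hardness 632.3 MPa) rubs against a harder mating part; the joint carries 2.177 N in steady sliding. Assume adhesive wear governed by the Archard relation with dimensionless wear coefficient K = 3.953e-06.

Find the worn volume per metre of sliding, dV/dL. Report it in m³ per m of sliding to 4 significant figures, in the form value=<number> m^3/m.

Printed values are rounded; all arithmetic holds exact precision, and a lone final rounding: four significant digits.
Convert: Hardness H = 632.3 MPa = 6.323e+08 Pa.
SI base units throughout: W = 2.177 N, H = 6.323e+08 Pa, K = 3.953e-06.
Rate of wear dV/dL = K·W/H, so: 3.953e-06 · 2.177 / 6.323e+08 = 1.361e-14 m³/m.

value=1.361e-14 m^3/m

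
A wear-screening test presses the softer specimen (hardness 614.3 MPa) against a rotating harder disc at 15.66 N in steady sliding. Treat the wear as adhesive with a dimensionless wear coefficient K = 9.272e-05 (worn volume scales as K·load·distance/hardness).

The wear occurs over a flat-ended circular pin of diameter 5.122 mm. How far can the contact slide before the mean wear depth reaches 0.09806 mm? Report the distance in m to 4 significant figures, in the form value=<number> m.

value=854.8 m

All arithmetic keeps exact precision; intermediates are shown rounded — rounded once at the end: 4 significant figures.
Hardness H = 614.3 MPa = 6.143e+08 Pa.
Pin diameter d = 5.122 mm = 0.005122 m. Contact area A = π·d²/4 = π·(0.005122 m)²/4 = 2.060e-05 m².
Depth limit h_lim = 0.09806 mm = 9.806e-05 m.
Collected in SI base units: W = 15.66 N, H = 6.143e+08 Pa, K = 9.272e-05.
Permissible volume V_lim = h_lim·A = 9.806e-05 · 2.060e-05 = 2.021e-09 m³.
Thus life L = V_lim·H/(K·W) = 2.021e-09 · 6.143e+08 / (9.272e-05 · 15.66) = 854.8 m.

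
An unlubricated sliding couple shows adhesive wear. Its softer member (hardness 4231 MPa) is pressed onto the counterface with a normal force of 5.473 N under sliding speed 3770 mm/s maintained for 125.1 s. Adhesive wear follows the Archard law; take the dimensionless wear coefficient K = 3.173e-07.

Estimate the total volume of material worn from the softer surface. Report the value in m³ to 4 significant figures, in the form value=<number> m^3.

value=1.936e-13 m^3

The computation runs at full float precision — the intermediates are shown rounded, and one last rounding, at 4 significant figures.
Sliding speed v = 3770 mm/s = 3.770 m/s. Path length L = v·t = 3.770 m/s × 125.1 s = 471.6 m.
Hardness H = 4231 MPa = 4.231e+09 Pa.
Working in SI base units: W = 5.473 N, H = 4.231e+09 Pa, K = 3.173e-07.
Worn volume V = K·W·L/H = 3.173e-07 · 5.473 · 471.6 / 4.231e+09 = 1.936e-13 m³.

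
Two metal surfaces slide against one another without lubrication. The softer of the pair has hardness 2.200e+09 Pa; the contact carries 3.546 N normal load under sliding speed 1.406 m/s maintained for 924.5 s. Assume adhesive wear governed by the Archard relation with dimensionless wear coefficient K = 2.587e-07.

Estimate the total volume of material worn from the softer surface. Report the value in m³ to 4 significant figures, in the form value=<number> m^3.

value=5.420e-13 m^3

Intermediates appear rounded; the algebra carries full float precision, and rounded once at the end, at four significant figures.
Total distance L = v·t = 1.406 m/s × 924.5 s = 1300 m.
As SI base values: W = 3.546 N, H = 2.200e+09 Pa, K = 2.587e-07.
Archard volume V = K·W·L/H = 2.587e-07 · 3.546 · 1300 / 2.200e+09 = 5.420e-13 m³.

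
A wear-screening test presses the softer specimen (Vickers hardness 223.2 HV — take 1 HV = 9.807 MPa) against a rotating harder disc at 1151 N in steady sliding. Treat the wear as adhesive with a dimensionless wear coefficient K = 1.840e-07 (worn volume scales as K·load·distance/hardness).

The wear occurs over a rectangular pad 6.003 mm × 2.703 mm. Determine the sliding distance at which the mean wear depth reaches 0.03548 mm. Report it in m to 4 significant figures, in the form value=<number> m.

value=5950 m

Every step carries full precision — the intermediates are shown rounded; one last rounding: 4 significant figures.
Convert: Hardness H = 223.2 HV × 9.807 MPa/HV = 2189 MPa = 2.189e+09 Pa.
Convert: Pad sides 6.003 mm × 2.703 mm = 0.006003 m × 0.002703 m. Contact area A = 0.006003 m × 0.002703 m = 1.623e-05 m².
Convert: Depth limit h_lim = 0.03548 mm = 3.548e-05 m.
In SI base units: W = 1151 N, H = 2.189e+09 Pa, K = 1.840e-07.
Volume at the limit: V_lim = h_lim·A = 3.548e-05 · 1.623e-05 = 5.757e-10 m³.
So the life L = V_lim·H/(K·W) = 5.757e-10 · 2.189e+09 / (1.840e-07 · 1151) = 5950 m.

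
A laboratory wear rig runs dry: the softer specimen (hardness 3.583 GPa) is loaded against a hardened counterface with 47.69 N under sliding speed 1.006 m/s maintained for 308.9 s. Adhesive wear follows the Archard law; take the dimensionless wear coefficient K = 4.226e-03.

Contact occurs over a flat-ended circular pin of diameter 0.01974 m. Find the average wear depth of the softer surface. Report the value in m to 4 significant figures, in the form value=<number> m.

Shown intermediates are rounded, and all arithmetic holds full precision, and a single final rounding: four significant figures.
Convert: Distance covered L = v·t = 1.006 m/s × 308.9 s = 310.8 m.
Convert: Hardness H = 3.583 GPa = 3.583e+09 Pa.
Convert: Contact area A = π·d²/4 = π·(0.01974 m)²/4 = 3.060e-04 m².
Working in SI base units: W = 47.69 N, H = 3.583e+09 Pa, K = 4.226e-03.
Worn volume V = K·W·L/H = 4.226e-03 · 47.69 · 310.8 / 3.583e+09 = 1.748e-08 m³.
Wear depth h = V/A = 1.748e-08 / 3.060e-04 = 5.711e-05 m.

value=5.711e-05 m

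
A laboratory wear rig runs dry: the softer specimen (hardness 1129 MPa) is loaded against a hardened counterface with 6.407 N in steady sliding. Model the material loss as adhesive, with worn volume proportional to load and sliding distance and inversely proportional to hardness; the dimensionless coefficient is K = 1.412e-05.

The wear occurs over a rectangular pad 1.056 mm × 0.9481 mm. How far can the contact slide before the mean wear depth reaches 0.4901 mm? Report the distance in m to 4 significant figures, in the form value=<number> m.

value=6124 m

The intermediates are displayed rounded; all arithmetic carries exact precision. Rounded just once to four significant digits.
Hardness H = 1129 MPa = 1.129e+09 Pa.
Pad sides 1.056 mm × 0.9481 mm = 1.056e-03 m × 9.481e-04 m. Contact area A = 1.056e-03 m × 9.481e-04 m = 1.001e-06 m².
Depth limit h_lim = 0.4901 mm = 4.901e-04 m.
Expressed in SI base units: W = 6.407 N, H = 1.129e+09 Pa, K = 1.412e-05.
Volume at the limit: V_lim = h_lim·A = 4.901e-04 · 1.001e-06 = 4.907e-10 m³.
Thus life L = V_lim·H/(K·W) = 4.907e-10 · 1.129e+09 / (1.412e-05 · 6.407) = 6124 m.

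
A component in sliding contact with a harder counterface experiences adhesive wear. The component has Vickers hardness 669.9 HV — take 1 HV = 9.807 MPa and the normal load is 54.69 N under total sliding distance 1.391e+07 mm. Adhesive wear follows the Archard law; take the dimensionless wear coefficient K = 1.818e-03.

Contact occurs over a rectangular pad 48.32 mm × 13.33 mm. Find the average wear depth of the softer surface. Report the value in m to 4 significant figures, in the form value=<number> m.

value=3.268e-04 m

All arithmetic keeps full float precision; the intermediates are shown rounded, and one last rounding to 4 significant figures.
Convert: Distance covered L = 1.391e+07 mm = 1.391e+04 m.
Convert: Hardness H = 669.9 HV × 9.807 MPa/HV = 6570 MPa = 6.570e+09 Pa.
Convert: Pad sides 48.32 mm × 13.33 mm = 0.04832 m × 0.01333 m. Contact area A = 0.04832 m × 0.01333 m = 6.441e-04 m².
In SI base units, W = 54.69 N, H = 6.570e+09 Pa, K = 1.818e-03.
Worn volume V = K·W·L/H = 1.818e-03 · 54.69 · 1.391e+04 / 6.570e+09 = 2.105e-07 m³.
Average depth h = V/A = 2.105e-07 / 6.441e-04 = 3.268e-04 m.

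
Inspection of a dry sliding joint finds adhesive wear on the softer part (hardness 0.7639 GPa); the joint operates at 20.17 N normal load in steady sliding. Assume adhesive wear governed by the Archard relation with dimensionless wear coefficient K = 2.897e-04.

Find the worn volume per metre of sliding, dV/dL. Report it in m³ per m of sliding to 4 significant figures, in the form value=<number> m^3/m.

value=7.649e-12 m^3/m

The computation runs at full precision. Displayed values are rounded; a single final rounding: 4 significant figures.
Convert: Hardness H = 0.7639 GPa = 7.639e+08 Pa.
As SI base values: W = 20.17 N, H = 7.639e+08 Pa, K = 2.897e-04.
The wear rate dV/dL = K·W/H (no L dependence): 2.897e-04 · 20.17 / 7.639e+08 = 7.649e-12 m³/m.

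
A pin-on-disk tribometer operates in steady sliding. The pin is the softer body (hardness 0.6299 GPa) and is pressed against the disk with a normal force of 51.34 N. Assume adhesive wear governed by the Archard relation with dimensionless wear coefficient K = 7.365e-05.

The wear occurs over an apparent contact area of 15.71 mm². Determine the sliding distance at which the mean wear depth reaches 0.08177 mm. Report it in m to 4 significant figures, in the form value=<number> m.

value=214.0 m

Shown intermediates are rounded. All working math carries full float precision, and rounded once at the end to 4 significant figures.
Convert: Hardness H = 0.6299 GPa = 6.299e+08 Pa.
Convert: Contact area A = 15.71 mm² = 1.571e-05 m².
Convert: Depth limit h_lim = 0.08177 mm = 8.177e-05 m.
Collected in SI base units: W = 51.34 N, H = 6.299e+08 Pa, K = 7.365e-05.
Permissible volume V_lim = h_lim·A = 8.177e-05 · 1.571e-05 = 1.285e-09 m³.
Thus life L = V_lim·H/(K·W) = 1.285e-09 · 6.299e+08 / (7.365e-05 · 51.34) = 214.0 m.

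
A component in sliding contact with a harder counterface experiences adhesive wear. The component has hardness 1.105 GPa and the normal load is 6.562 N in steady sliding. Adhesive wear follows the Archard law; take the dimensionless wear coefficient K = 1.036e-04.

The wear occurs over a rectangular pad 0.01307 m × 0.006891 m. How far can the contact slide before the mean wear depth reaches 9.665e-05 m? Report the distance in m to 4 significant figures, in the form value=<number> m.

value=1.415e+04 m

All arithmetic maintains full precision. Intermediates appear rounded. Rounded just once, at four significant digits.
Hardness H = 1.105 GPa = 1.105e+09 Pa.
Contact area A = 0.01307 m × 0.006891 m = 9.007e-05 m².
Working in SI base units: W = 6.562 N, H = 1.105e+09 Pa, K = 1.036e-04.
Permissible volume V_lim = h_lim·A = 9.665e-05 · 9.007e-05 = 8.705e-09 m³.
So the life L = V_lim·H/(K·W) = 8.705e-09 · 1.105e+09 / (1.036e-04 · 6.562) = 1.415e+04 m.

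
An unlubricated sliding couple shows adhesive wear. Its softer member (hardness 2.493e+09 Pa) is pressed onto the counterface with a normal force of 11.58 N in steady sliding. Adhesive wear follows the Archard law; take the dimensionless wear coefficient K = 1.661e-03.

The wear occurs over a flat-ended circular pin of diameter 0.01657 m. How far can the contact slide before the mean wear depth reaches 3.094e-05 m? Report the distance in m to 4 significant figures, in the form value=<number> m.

value=864.8 m

Intermediate values are displayed rounded, and every step carries full float precision; rounded just once, at 4 significant figures.
Convert: Contact area A = π·d²/4 = π·(0.01657 m)²/4 = 2.156e-04 m².
As SI base values: W = 11.58 N, H = 2.493e+09 Pa, K = 1.661e-03.
Volume at the limit: V_lim = h_lim·A = 3.094e-05 · 2.156e-04 = 6.672e-09 m³.
Thus life L = V_lim·H/(K·W) = 6.672e-09 · 2.493e+09 / (1.661e-03 · 11.58) = 864.8 m.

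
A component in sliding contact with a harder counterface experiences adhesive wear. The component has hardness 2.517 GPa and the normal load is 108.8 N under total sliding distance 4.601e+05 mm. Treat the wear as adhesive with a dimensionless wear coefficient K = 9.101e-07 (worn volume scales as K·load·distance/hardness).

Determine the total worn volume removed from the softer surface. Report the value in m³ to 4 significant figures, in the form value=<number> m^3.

All arithmetic holds full float precision, and intermediates are shown rounded; a single final rounding, at four significant digits.
Convert: Total distance L = 4.601e+05 mm = 460.1 m.
Convert: Hardness H = 2.517 GPa = 2.517e+09 Pa.
Expressed in SI base units: W = 108.8 N, H = 2.517e+09 Pa, K = 9.101e-07.
Volume removed: V = K·W·L/H = 9.101e-07 · 108.8 · 460.1 / 2.517e+09 = 1.810e-11 m³.

value=1.810e-11 m^3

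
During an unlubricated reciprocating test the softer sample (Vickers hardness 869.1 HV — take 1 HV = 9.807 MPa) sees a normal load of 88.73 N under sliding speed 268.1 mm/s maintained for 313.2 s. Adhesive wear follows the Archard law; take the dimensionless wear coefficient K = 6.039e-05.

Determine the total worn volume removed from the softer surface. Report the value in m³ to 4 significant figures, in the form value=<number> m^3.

value=5.279e-11 m^3

All arithmetic runs at exact precision; intermediate values are shown rounded, and a lone final rounding, at four significant figures.
Sliding speed v = 268.1 mm/s = 0.2681 m/s. Path length L = v·t = 0.2681 m/s × 313.2 s = 83.97 m.
Hardness H = 869.1 HV × 9.807 MPa/HV = 8523 MPa = 8.523e+09 Pa.
In SI base units, W = 88.73 N, H = 8.523e+09 Pa, K = 6.039e-05.
Archard volume V = K·W·L/H = 6.039e-05 · 88.73 · 83.97 / 8.523e+09 = 5.279e-11 m³.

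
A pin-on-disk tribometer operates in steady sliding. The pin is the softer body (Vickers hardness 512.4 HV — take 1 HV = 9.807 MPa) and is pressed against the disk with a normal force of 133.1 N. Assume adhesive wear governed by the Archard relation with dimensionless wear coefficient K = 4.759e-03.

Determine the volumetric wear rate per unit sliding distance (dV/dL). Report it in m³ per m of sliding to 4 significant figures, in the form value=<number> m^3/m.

value=1.261e-10 m^3/m

Shown intermediates are rounded — every step holds exact precision, and rounded just once, at four significant figures.
Hardness H = 512.4 HV × 9.807 MPa/HV = 5025 MPa = 5.025e+09 Pa.
In SI base units: W = 133.1 N, H = 5.025e+09 Pa, K = 4.759e-03.
Volumetric rate dV/dL = K·W/H (independent of L): 4.759e-03 · 133.1 / 5.025e+09 = 1.261e-10 m³/m.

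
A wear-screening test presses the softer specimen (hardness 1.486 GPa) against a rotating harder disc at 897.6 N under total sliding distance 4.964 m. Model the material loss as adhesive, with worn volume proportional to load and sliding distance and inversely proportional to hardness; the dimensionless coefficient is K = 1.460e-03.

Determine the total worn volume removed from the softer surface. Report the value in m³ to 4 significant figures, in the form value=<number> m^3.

value=4.378e-09 m^3

All arithmetic maintains full float precision. Intermediate values appear rounded, and a lone final rounding to four significant figures.
Convert: Hardness H = 1.486 GPa = 1.486e+09 Pa.
Restated in SI base units: W = 897.6 N, H = 1.486e+09 Pa, K = 1.460e-03.
Volume removed: V = K·W·L/H = 1.460e-03 · 897.6 · 4.964 / 1.486e+09 = 4.378e-09 m³.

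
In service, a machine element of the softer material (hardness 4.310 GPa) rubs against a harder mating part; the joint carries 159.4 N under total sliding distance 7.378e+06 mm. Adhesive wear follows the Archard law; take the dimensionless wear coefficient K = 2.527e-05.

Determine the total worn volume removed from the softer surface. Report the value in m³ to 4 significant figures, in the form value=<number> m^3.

Every step carries full float precision, and intermediates appear rounded. Rounded once at the end, at 4 significant figures.
Distance L = 7.378e+06 mm = 7378 m.
Hardness H = 4.310 GPa = 4.310e+09 Pa.
In SI base units: W = 159.4 N, H = 4.310e+09 Pa, K = 2.527e-05.
Wear volume V = K·W·L/H = 2.527e-05 · 159.4 · 7378 / 4.310e+09 = 6.895e-09 m³.

value=6.895e-09 m^3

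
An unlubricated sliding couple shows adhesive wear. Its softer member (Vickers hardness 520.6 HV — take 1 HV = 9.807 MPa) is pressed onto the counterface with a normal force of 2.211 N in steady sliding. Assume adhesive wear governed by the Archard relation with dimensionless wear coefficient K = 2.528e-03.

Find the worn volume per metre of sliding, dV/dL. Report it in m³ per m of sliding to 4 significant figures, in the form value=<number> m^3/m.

All working math runs at full float precision, and displayed values are rounded, and one final rounding to 4 significant figures.
Hardness H = 520.6 HV × 9.807 MPa/HV = 5106 MPa = 5.106e+09 Pa.
As SI base values: W = 2.211 N, H = 5.106e+09 Pa, K = 2.528e-03.
The wear rate dV/dL = K·W/H, per unit distance: 2.528e-03 · 2.211 / 5.106e+09 = 1.095e-12 m³/m.

value=1.095e-12 m^3/m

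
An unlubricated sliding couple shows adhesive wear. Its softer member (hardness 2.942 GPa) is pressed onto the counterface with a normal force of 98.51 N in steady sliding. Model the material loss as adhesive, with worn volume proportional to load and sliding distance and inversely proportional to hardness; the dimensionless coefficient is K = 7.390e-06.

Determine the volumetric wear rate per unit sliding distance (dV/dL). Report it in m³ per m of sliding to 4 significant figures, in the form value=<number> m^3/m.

value=2.474e-13 m^3/m

Intermediates are displayed rounded — each operation runs at full precision; one final rounding: 4 significant figures.
Convert: Hardness H = 2.942 GPa = 2.942e+09 Pa.
Working in SI base units: W = 98.51 N, H = 2.942e+09 Pa, K = 7.390e-06.
Volumetric rate dV/dL = K·W/H, per unit distance: 7.390e-06 · 98.51 / 2.942e+09 = 2.474e-13 m³/m.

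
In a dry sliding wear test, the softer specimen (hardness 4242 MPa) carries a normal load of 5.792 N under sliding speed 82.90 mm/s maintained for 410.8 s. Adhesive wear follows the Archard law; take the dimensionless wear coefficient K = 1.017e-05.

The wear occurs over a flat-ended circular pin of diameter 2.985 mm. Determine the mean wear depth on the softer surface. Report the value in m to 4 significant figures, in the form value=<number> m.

The intermediates are shown rounded, and all working math runs at full float precision. Rounded once at the end to four significant digits.
Sliding speed v = 82.90 mm/s = 0.08290 m/s. Sliding distance L = v·t = 0.08290 m/s × 410.8 s = 34.06 m.
Hardness H = 4242 MPa = 4.242e+09 Pa.
Pin diameter d = 2.985 mm = 0.002985 m. Contact area A = π·d²/4 = π·(0.002985 m)²/4 = 6.998e-06 m².
SI base units throughout: W = 5.792 N, H = 4.242e+09 Pa, K = 1.017e-05.
Volume removed: V = K·W·L/H = 1.017e-05 · 5.792 · 34.06 / 4.242e+09 = 4.729e-13 m³.
Mean wear depth h = V/A = 4.729e-13 / 6.998e-06 = 6.757e-08 m.

value=6.757e-08 m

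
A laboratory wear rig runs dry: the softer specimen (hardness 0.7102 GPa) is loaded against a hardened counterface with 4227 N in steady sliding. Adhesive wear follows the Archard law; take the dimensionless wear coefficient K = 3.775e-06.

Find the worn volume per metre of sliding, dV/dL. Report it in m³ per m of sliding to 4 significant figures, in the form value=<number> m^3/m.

Intermediate values are displayed rounded — the algebra holds full precision. Rounded just once: four significant figures.
Convert: Hardness H = 0.7102 GPa = 7.102e+08 Pa.
Restated in SI base units: W = 4227 N, H = 7.102e+08 Pa, K = 3.775e-06.
Rate of wear dV/dL = K·W/H: 3.775e-06 · 4227 / 7.102e+08 = 2.247e-11 m³/m.

value=2.247e-11 m^3/m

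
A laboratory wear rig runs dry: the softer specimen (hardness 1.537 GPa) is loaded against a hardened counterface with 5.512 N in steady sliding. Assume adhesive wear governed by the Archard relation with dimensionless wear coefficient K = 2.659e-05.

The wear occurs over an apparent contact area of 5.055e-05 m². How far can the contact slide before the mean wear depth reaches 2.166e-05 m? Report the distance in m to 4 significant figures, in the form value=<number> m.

Quoted intermediates are rounded. Each operation runs at full float precision — a lone final rounding: four significant digits.
Hardness H = 1.537 GPa = 1.537e+09 Pa.
Collected in SI base units: W = 5.512 N, H = 1.537e+09 Pa, K = 2.659e-05.
Allowed volume V_lim = h_lim·A = 2.166e-05 · 5.055e-05 = 1.095e-09 m³.
Sliding life L = V_lim·H/(K·W) = 1.095e-09 · 1.537e+09 / (2.659e-05 · 5.512) = 1.148e+04 m.

value=1.148e+04 m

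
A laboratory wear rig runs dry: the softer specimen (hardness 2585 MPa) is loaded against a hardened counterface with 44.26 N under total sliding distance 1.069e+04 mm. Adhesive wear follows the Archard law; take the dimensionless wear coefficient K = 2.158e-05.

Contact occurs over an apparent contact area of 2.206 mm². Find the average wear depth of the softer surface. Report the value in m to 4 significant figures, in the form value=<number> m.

Every step keeps full precision, and the intermediates are displayed rounded; one final rounding, at 4 significant digits.
Distance L = 1.069e+04 mm = 10.69 m.
Hardness H = 2585 MPa = 2.585e+09 Pa.
Contact area A = 2.206 mm² = 2.206e-06 m².
As SI base values: W = 44.26 N, H = 2.585e+09 Pa, K = 2.158e-05.
Archard volume V = K·W·L/H = 2.158e-05 · 44.26 · 10.69 / 2.585e+09 = 3.950e-12 m³.
Depth h = V/A = 3.950e-12 / 2.206e-06 = 1.791e-06 m.

value=1.791e-06 m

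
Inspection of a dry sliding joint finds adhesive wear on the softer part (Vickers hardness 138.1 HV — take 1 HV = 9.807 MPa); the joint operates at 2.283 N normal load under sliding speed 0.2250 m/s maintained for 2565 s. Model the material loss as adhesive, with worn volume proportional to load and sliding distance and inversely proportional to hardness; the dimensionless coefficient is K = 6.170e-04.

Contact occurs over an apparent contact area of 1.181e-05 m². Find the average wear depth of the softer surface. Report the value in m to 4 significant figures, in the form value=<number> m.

The intermediates are displayed rounded — all working math carries full float precision, and a lone final rounding: 4 significant digits.
Convert: Path length L = v·t = 0.2250 m/s × 2565 s = 577.1 m.
Convert: Hardness H = 138.1 HV × 9.807 MPa/HV = 1354 MPa = 1.354e+09 Pa.
SI base units throughout: W = 2.283 N, H = 1.354e+09 Pa, K = 6.170e-04.
Volume removed: V = K·W·L/H = 6.170e-04 · 2.283 · 577.1 / 1.354e+09 = 6.002e-10 m³.
Depth of wear h = V/A = 6.002e-10 / 1.181e-05 = 5.083e-05 m.

value=5.083e-05 m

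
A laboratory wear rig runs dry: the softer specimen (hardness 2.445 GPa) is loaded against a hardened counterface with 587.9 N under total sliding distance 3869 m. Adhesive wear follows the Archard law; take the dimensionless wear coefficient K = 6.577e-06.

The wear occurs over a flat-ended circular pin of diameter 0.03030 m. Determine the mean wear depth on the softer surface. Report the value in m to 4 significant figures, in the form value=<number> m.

The algebra holds full float precision; intermediate values are displayed rounded — rounded just once: four significant figures.
Hardness H = 2.445 GPa = 2.445e+09 Pa.
Contact area A = π·d²/4 = π·(0.03030 m)²/4 = 7.211e-04 m².
As SI base values: W = 587.9 N, H = 2.445e+09 Pa, K = 6.577e-06.
The Archard volume V = K·W·L/H = 6.577e-06 · 587.9 · 3869 / 2.445e+09 = 6.119e-09 m³.
Average depth h = V/A = 6.119e-09 / 7.211e-04 = 8.485e-06 m.

value=8.485e-06 m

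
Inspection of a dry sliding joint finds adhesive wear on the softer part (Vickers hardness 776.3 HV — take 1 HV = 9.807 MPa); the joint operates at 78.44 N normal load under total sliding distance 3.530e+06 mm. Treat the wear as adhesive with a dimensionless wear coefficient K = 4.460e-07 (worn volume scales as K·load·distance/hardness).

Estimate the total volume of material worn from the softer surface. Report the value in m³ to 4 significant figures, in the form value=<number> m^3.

All working math keeps exact precision, and intermediate values appear rounded — one final rounding, at four significant digits.
Distance covered L = 3.530e+06 mm = 3530 m.
Hardness H = 776.3 HV × 9.807 MPa/HV = 7613 MPa = 7.613e+09 Pa.
As SI base values: W = 78.44 N, H = 7.613e+09 Pa, K = 4.460e-07.
By Archard's law, V = K·W·L/H = 4.460e-07 · 78.44 · 3530 / 7.613e+09 = 1.622e-11 m³.

value=1.622e-11 m^3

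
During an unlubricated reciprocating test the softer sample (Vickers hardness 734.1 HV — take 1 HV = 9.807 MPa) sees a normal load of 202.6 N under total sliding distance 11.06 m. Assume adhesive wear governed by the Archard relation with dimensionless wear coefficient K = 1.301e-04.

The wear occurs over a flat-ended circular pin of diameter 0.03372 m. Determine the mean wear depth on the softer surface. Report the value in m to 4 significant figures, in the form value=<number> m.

Intermediate values appear rounded; each operation carries full float precision — one last rounding to four significant digits.
Convert: Hardness H = 734.1 HV × 9.807 MPa/HV = 7199 MPa = 7.199e+09 Pa.
Convert: Contact area A = π·d²/4 = π·(0.03372 m)²/4 = 8.930e-04 m².
As SI base values: W = 202.6 N, H = 7.199e+09 Pa, K = 1.301e-04.
Archard volume V = K·W·L/H = 1.301e-04 · 202.6 · 11.06 / 7.199e+09 = 4.049e-11 m³.
Depth h = V/A = 4.049e-11 / 8.930e-04 = 4.534e-08 m.

value=4.534e-08 m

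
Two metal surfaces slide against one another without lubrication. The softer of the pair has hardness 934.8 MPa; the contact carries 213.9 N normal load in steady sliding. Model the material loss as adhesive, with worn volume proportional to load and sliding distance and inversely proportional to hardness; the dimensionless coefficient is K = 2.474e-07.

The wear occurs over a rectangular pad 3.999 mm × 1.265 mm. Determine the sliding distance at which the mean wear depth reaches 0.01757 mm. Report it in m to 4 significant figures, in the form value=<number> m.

All working math keeps full precision. Intermediates are displayed rounded — rounded once at the end: 4 significant digits.
Convert: Hardness H = 934.8 MPa = 9.348e+08 Pa.
Convert: Pad sides 3.999 mm × 1.265 mm = 0.003999 m × 0.001265 m. Contact area A = 0.003999 m × 0.001265 m = 5.059e-06 m².
Convert: Depth limit h_lim = 0.01757 mm = 1.757e-05 m.
In SI base units: W = 213.9 N, H = 9.348e+08 Pa, K = 2.474e-07.
Wearable volume V_lim = h_lim·A = 1.757e-05 · 5.059e-06 = 8.888e-11 m³.
Thus life L = V_lim·H/(K·W) = 8.888e-11 · 9.348e+08 / (2.474e-07 · 213.9) = 1570 m.

value=1570 m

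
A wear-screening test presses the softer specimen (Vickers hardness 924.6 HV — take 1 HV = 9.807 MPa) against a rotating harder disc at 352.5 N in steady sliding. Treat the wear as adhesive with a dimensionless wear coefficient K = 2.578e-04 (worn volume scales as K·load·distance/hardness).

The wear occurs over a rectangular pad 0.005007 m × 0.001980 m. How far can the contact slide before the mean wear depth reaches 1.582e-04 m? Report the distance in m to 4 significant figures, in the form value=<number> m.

value=156.5 m

Each operation maintains exact precision, and intermediate values are shown rounded; rounded just once: 4 significant digits.
Convert: Hardness H = 924.6 HV × 9.807 MPa/HV = 9068 MPa = 9.068e+09 Pa.
Convert: Contact area A = 0.005007 m × 0.001980 m = 9.914e-06 m².
In SI base units: W = 352.5 N, H = 9.068e+09 Pa, K = 2.578e-04.
At the depth limit, V_lim = h_lim·A = 1.582e-04 · 9.914e-06 = 1.568e-09 m³.
Life L = V_lim·H/(K·W) = 1.568e-09 · 9.068e+09 / (2.578e-04 · 352.5) = 156.5 m.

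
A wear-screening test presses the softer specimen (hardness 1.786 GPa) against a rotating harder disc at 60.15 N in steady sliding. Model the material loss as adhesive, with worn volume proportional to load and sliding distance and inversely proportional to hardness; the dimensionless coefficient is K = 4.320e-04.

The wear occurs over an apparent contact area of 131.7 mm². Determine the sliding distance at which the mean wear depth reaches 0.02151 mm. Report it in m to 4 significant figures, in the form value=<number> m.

value=194.7 m

The intermediates are printed rounded; each operation holds full precision — one last rounding: 4 significant figures.
Convert: Hardness H = 1.786 GPa = 1.786e+09 Pa.
Convert: Contact area A = 131.7 mm² = 1.317e-04 m².
Convert: Depth limit h_lim = 0.02151 mm = 2.151e-05 m.
In SI base units: W = 60.15 N, H = 1.786e+09 Pa, K = 4.320e-04.
Permissible volume V_lim = h_lim·A = 2.151e-05 · 1.317e-04 = 2.833e-09 m³.
Inverting, life L = V_lim·H/(K·W) = 2.833e-09 · 1.786e+09 / (4.320e-04 · 60.15) = 194.7 m.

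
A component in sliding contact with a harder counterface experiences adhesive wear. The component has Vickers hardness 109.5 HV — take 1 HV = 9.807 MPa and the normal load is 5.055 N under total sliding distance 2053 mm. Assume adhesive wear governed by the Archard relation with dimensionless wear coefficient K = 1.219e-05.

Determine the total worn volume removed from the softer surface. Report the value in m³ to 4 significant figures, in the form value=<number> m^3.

Intermediates are shown rounded. All arithmetic holds full precision, and a lone final rounding to 4 significant digits.
Convert: Total distance L = 2053 mm = 2.053 m.
Convert: Hardness H = 109.5 HV × 9.807 MPa/HV = 1074 MPa = 1.074e+09 Pa.
Collected in SI base units: W = 5.055 N, H = 1.074e+09 Pa, K = 1.219e-05.
Volume removed: V = K·W·L/H = 1.219e-05 · 5.055 · 2.053 / 1.074e+09 = 1.178e-13 m³.

value=1.178e-13 m^3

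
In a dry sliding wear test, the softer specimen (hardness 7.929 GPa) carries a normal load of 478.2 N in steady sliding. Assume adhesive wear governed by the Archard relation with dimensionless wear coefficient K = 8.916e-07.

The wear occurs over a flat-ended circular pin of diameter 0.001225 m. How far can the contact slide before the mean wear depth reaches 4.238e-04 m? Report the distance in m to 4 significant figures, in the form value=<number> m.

All working math carries full float precision. Displayed values are rounded. Rounded once at the end, at 4 significant digits.
Convert: Hardness H = 7.929 GPa = 7.929e+09 Pa.
Convert: Contact area A = π·d²/4 = π·(0.001225 m)²/4 = 1.179e-06 m².
SI base units throughout: W = 478.2 N, H = 7.929e+09 Pa, K = 8.916e-07.
Limit volume V_lim = h_lim·A = 4.238e-04 · 1.179e-06 = 4.995e-10 m³.
So the life L = V_lim·H/(K·W) = 4.995e-10 · 7.929e+09 / (8.916e-07 · 478.2) = 9289 m.

value=9289 m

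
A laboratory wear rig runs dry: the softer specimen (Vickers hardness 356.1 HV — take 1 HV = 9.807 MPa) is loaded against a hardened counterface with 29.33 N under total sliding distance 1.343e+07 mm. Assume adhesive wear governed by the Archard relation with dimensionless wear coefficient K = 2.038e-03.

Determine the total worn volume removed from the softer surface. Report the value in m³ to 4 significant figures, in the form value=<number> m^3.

value=2.299e-07 m^3

Intermediates are displayed rounded. Each operation carries exact precision — a lone final rounding, at 4 significant figures.
Convert: Distance L = 1.343e+07 mm = 1.343e+04 m.
Convert: Hardness H = 356.1 HV × 9.807 MPa/HV = 3492 MPa = 3.492e+09 Pa.
Collected in SI base units: W = 29.33 N, H = 3.492e+09 Pa, K = 2.038e-03.
Worn volume V = K·W·L/H = 2.038e-03 · 29.33 · 1.343e+04 / 3.492e+09 = 2.299e-07 m³.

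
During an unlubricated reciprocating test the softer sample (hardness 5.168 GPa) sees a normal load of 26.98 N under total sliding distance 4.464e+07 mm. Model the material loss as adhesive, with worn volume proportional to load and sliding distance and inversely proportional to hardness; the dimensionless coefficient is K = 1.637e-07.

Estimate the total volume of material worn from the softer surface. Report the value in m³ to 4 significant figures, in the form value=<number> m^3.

Intermediate values are displayed rounded — the computation carries exact precision — a lone final rounding, at four significant figures.
Convert: Path length L = 4.464e+07 mm = 4.464e+04 m.
Convert: Hardness H = 5.168 GPa = 5.168e+09 Pa.
SI base units throughout: W = 26.98 N, H = 5.168e+09 Pa, K = 1.637e-07.
Worn volume V = K·W·L/H = 1.637e-07 · 26.98 · 4.464e+04 / 5.168e+09 = 3.815e-11 m³.

value=3.815e-11 m^3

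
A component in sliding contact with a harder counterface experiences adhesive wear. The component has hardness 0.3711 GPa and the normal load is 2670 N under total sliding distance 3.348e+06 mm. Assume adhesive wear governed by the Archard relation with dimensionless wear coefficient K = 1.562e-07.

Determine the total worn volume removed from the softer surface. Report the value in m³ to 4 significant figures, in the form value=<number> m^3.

Printed values are rounded. Each operation maintains full float precision — a lone final rounding to 4 significant digits.
Convert: Distance L = 3.348e+06 mm = 3348 m.
Convert: Hardness H = 0.3711 GPa = 3.711e+08 Pa.
SI base units throughout: W = 2670 N, H = 3.711e+08 Pa, K = 1.562e-07.
The Archard volume V = K·W·L/H = 1.562e-07 · 2670 · 3348 / 3.711e+08 = 3.763e-09 m³.

value=3.763e-09 m^3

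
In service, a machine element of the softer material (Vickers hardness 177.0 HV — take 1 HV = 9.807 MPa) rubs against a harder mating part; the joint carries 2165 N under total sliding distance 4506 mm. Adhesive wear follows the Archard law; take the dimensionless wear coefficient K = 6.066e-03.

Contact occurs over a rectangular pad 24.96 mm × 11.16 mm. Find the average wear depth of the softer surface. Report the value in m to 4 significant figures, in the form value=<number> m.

value=1.224e-04 m

The algebra carries exact precision — intermediates are printed rounded. Rounded once at the end: 4 significant figures.
Convert: Distance covered L = 4506 mm = 4.506 m.
Convert: Hardness H = 177.0 HV × 9.807 MPa/HV = 1736 MPa = 1.736e+09 Pa.
Convert: Pad sides 24.96 mm × 11.16 mm = 0.02496 m × 0.01116 m. Contact area A = 0.02496 m × 0.01116 m = 2.786e-04 m².
As SI base values: W = 2165 N, H = 1.736e+09 Pa, K = 6.066e-03.
Worn volume V = K·W·L/H = 6.066e-03 · 2165 · 4.506 / 1.736e+09 = 3.409e-08 m³.
Average depth h = V/A = 3.409e-08 / 2.786e-04 = 1.224e-04 m.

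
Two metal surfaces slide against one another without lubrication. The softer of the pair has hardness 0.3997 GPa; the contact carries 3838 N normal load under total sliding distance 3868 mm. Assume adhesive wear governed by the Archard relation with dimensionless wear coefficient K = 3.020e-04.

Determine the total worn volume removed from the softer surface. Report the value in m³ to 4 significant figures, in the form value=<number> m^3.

The computation maintains exact precision, and intermediate values are displayed rounded. Rounded just once, at 4 significant figures.
Convert: Distance covered L = 3868 mm = 3.868 m.
Convert: Hardness H = 0.3997 GPa = 3.997e+08 Pa.
In SI base units, W = 3838 N, H = 3.997e+08 Pa, K = 3.020e-04.
The Archard volume V = K·W·L/H = 3.020e-04 · 3838 · 3.868 / 3.997e+08 = 1.122e-08 m³.

value=1.122e-08 m^3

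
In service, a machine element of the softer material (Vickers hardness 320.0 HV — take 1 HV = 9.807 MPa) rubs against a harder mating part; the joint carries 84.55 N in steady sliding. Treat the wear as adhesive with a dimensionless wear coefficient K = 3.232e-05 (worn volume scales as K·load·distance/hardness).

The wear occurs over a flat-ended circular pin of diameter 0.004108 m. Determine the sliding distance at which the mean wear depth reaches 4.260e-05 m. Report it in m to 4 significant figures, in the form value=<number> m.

value=648.4 m

Each operation holds full float precision; intermediates are printed rounded; a single final rounding to 4 significant figures.
Hardness H = 320.0 HV × 9.807 MPa/HV = 3138 MPa = 3.138e+09 Pa.
Contact area A = π·d²/4 = π·(0.004108 m)²/4 = 1.325e-05 m².
In SI base units, W = 84.55 N, H = 3.138e+09 Pa, K = 3.232e-05.
Wearable volume V_lim = h_lim·A = 4.260e-05 · 1.325e-05 = 5.646e-10 m³.
Life L = V_lim·H/(K·W) = 5.646e-10 · 3.138e+09 / (3.232e-05 · 84.55) = 648.4 m.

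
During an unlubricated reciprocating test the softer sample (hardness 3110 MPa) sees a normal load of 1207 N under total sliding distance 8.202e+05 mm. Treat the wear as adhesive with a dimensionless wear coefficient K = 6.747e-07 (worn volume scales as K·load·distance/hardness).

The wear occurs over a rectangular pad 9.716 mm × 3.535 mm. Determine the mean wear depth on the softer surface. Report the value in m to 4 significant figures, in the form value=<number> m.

Every step holds full precision, and intermediate values are displayed rounded, and a single final rounding to 4 significant digits.
Distance L = 8.202e+05 mm = 820.2 m.
Hardness H = 3110 MPa = 3.110e+09 Pa.
Pad sides 9.716 mm × 3.535 mm = 0.009716 m × 0.003535 m. Contact area A = 0.009716 m × 0.003535 m = 3.435e-05 m².
In SI base units: W = 1207 N, H = 3.110e+09 Pa, K = 6.747e-07.
Volume removed: V = K·W·L/H = 6.747e-07 · 1207 · 820.2 / 3.110e+09 = 2.148e-10 m³.
Mean depth h = V/A = 2.148e-10 / 3.435e-05 = 6.253e-06 m.

value=6.253e-06 m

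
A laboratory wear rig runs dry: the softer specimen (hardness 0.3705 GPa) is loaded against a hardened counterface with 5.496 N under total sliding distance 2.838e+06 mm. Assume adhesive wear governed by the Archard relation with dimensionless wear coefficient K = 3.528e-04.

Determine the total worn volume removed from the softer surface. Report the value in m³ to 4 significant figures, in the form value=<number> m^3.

Intermediates are printed rounded — each operation holds full float precision. Rounded once at the end, at 4 significant digits.
Convert: Distance L = 2.838e+06 mm = 2838 m.
Convert: Hardness H = 0.3705 GPa = 3.705e+08 Pa.
SI base units throughout: W = 5.496 N, H = 3.705e+08 Pa, K = 3.528e-04.
Archard volume V = K·W·L/H = 3.528e-04 · 5.496 · 2838 / 3.705e+08 = 1.485e-08 m³.

value=1.485e-08 m^3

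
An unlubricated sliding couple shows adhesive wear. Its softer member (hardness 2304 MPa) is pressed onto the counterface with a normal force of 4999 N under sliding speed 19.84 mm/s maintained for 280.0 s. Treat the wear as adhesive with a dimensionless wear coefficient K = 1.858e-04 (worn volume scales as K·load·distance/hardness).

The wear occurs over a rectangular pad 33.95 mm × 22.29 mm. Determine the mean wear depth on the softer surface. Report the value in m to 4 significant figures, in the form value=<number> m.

All arithmetic holds full float precision, and intermediates are shown rounded — one final rounding, at four significant figures.
Convert: Sliding speed v = 19.84 mm/s = 0.01984 m/s. The distance L = v·t = 0.01984 m/s × 280.0 s = 5.555 m.
Convert: Hardness H = 2304 MPa = 2.304e+09 Pa.
Convert: Pad sides 33.95 mm × 22.29 mm = 0.03395 m × 0.02229 m. Contact area A = 0.03395 m × 0.02229 m = 7.567e-04 m².
Collected in SI base units: W = 4999 N, H = 2.304e+09 Pa, K = 1.858e-04.
Archard relation: V = K·W·L/H = 1.858e-04 · 4999 · 5.555 / 2.304e+09 = 2.239e-09 m³.
Mean depth h = V/A = 2.239e-09 / 7.567e-04 = 2.959e-06 m.

value=2.959e-06 m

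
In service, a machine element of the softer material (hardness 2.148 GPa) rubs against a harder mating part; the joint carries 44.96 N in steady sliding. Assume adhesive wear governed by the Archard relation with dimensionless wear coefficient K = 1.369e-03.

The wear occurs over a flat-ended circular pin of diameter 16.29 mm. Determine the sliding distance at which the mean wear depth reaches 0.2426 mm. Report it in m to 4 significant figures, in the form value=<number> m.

Shown intermediates are rounded. The computation maintains exact precision; a single final rounding to four significant figures.
Hardness H = 2.148 GPa = 2.148e+09 Pa.
Pin diameter d = 16.29 mm = 0.01629 m. Contact area A = π·d²/4 = π·(0.01629 m)²/4 = 2.084e-04 m².
Depth limit h_lim = 0.2426 mm = 2.426e-04 m.
Expressed in SI base units: W = 44.96 N, H = 2.148e+09 Pa, K = 1.369e-03.
At the depth limit, V_lim = h_lim·A = 2.426e-04 · 2.084e-04 = 5.056e-08 m³.
So the life L = V_lim·H/(K·W) = 5.056e-08 · 2.148e+09 / (1.369e-03 · 44.96) = 1765 m.

value=1765 m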